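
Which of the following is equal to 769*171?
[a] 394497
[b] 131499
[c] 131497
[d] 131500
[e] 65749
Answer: b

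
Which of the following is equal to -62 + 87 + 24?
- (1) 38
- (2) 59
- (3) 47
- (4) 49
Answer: 4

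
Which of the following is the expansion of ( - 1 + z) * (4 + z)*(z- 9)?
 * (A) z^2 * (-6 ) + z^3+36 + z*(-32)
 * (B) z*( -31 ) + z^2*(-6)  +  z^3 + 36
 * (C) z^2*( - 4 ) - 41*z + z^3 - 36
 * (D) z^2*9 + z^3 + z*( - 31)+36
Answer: B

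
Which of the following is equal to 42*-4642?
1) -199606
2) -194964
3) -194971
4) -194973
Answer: 2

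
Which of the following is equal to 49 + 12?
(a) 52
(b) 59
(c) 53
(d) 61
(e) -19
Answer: d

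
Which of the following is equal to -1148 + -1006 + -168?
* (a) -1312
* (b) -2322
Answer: b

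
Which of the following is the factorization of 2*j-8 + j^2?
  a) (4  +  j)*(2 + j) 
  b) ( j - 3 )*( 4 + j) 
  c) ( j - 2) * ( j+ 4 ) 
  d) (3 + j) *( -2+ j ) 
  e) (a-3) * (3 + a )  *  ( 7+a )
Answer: c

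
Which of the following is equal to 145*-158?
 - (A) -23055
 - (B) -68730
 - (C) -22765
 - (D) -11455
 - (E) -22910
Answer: E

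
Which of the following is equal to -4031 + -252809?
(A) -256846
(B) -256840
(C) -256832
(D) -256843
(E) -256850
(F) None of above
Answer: B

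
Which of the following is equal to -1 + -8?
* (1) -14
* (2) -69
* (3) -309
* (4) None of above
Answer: 4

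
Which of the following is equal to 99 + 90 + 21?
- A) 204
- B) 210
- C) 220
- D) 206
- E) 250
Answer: B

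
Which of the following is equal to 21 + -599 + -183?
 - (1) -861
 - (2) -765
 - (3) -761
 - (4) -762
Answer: 3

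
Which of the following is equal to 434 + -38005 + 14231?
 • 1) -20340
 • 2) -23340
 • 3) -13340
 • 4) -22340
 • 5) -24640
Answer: 2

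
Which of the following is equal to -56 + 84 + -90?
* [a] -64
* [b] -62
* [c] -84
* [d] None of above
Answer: b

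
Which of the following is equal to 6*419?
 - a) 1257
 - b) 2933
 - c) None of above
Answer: c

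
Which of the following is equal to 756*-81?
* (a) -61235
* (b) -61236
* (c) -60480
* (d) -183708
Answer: b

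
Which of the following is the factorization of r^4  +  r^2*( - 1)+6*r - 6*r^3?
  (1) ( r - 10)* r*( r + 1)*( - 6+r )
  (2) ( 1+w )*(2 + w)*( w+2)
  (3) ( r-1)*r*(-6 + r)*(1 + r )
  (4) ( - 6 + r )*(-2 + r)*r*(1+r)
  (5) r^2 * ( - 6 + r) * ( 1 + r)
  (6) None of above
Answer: 3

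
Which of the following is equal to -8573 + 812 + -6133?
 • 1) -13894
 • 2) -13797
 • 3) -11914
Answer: 1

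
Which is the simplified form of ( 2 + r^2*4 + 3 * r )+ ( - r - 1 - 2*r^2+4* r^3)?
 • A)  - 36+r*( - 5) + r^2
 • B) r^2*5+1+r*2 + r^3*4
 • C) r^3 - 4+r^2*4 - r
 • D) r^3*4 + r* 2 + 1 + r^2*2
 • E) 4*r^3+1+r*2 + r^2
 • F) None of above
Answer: D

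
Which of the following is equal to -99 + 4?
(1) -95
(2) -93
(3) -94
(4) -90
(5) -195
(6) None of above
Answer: 1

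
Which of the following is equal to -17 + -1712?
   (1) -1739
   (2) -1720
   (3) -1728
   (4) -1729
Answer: 4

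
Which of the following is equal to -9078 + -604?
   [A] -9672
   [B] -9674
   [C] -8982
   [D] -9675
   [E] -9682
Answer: E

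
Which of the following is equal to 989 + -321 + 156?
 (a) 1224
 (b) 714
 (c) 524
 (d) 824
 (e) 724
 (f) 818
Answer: d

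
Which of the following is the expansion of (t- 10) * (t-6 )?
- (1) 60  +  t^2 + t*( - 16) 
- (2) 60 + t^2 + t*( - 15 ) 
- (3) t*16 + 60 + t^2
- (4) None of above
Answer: 1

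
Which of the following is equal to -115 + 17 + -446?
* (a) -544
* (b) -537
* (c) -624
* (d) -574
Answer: a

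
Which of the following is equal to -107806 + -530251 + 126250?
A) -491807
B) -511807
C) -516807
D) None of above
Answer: B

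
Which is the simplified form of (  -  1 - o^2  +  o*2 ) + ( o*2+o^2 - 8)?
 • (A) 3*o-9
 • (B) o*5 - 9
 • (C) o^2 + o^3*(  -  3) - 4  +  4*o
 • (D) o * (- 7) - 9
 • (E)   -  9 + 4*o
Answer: E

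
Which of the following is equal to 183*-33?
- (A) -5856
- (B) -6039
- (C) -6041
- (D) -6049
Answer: B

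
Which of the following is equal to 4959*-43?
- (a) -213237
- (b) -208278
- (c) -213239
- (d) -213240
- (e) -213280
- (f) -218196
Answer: a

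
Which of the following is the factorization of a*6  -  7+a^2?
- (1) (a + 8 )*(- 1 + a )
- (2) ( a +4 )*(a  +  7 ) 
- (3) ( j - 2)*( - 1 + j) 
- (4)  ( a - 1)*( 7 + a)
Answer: 4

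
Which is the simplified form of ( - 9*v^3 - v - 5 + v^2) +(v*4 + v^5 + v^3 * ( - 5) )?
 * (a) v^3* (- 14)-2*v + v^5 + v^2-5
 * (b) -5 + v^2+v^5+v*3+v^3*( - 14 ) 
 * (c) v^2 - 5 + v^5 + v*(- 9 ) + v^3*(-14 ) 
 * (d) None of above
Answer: b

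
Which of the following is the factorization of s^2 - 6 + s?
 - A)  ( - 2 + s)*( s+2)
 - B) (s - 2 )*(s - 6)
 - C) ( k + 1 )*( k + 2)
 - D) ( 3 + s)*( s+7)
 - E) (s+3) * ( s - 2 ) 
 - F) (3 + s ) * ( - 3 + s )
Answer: E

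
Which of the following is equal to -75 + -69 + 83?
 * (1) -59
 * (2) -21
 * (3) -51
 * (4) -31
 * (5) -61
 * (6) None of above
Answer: 5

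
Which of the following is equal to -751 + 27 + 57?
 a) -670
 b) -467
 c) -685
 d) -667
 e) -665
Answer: d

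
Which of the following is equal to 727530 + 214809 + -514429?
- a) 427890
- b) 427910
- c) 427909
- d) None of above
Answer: b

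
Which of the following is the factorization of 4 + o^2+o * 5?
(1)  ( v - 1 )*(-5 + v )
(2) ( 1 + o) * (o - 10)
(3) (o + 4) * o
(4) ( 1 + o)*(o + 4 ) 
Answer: 4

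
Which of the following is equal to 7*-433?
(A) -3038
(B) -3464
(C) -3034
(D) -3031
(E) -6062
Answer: D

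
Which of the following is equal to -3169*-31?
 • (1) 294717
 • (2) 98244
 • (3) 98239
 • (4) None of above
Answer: 3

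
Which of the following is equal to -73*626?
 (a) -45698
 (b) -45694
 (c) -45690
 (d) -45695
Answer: a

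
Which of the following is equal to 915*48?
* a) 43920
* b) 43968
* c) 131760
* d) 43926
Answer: a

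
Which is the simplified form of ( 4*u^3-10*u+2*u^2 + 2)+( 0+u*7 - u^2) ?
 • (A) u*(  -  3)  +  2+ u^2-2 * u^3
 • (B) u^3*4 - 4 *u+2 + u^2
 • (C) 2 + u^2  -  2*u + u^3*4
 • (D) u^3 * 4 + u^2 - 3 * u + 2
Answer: D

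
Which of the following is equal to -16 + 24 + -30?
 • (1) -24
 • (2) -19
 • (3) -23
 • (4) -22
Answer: 4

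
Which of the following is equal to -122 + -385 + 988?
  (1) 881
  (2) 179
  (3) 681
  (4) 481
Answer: 4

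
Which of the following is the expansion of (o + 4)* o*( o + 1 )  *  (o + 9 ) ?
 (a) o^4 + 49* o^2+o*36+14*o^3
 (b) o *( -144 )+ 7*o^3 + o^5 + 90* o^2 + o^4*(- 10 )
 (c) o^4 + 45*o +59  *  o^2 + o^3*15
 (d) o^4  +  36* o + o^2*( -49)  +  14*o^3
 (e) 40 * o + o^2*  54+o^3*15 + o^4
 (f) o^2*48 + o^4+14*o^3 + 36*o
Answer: a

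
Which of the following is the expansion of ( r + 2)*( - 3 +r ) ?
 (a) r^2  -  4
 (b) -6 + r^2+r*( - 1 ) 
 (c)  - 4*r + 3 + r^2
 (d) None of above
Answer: b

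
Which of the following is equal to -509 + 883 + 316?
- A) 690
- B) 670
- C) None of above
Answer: A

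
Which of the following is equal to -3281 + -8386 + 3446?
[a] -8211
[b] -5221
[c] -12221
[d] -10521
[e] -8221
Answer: e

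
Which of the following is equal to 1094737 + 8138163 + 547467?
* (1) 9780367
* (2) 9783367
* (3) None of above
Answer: 1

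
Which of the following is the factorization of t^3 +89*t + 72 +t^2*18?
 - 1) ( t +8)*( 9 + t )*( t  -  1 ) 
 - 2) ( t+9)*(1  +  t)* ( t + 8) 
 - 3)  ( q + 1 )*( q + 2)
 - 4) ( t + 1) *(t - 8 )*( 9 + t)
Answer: 2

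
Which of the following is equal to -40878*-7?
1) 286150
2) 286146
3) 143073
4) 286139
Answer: 2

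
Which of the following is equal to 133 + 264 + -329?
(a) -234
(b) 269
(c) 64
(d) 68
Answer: d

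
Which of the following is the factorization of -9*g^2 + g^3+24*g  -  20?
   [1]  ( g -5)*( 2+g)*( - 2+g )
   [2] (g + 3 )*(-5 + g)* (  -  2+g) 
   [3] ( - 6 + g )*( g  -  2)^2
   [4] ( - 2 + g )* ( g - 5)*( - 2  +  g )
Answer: 4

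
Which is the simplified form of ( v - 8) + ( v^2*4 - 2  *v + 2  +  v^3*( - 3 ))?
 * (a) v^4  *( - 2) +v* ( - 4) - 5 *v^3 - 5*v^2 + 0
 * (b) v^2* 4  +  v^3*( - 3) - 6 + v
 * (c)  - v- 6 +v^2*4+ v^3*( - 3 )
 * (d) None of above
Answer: c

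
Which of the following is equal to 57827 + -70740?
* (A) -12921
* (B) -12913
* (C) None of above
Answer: B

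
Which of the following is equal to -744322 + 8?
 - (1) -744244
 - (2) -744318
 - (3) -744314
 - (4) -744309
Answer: 3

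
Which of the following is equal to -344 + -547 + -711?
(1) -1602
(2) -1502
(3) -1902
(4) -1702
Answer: 1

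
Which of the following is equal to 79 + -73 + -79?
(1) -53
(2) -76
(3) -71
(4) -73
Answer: 4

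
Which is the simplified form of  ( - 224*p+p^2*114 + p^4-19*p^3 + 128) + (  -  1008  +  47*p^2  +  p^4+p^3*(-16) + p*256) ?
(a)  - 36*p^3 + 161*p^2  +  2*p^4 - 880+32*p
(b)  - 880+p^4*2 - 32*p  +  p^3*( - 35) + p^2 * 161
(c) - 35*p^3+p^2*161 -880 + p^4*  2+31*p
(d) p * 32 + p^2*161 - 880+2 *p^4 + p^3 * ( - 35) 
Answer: d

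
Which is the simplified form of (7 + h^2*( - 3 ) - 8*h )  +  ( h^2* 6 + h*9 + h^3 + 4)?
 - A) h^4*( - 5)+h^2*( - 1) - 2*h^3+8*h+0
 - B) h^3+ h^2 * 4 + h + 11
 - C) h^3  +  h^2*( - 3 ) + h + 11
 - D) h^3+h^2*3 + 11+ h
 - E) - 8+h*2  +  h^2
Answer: D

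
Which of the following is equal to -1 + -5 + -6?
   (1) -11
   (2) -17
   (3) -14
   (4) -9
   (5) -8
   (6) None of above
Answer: 6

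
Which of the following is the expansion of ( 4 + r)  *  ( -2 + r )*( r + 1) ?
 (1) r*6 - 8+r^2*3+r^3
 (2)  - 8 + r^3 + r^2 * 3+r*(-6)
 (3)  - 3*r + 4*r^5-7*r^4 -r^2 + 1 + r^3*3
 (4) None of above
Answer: 2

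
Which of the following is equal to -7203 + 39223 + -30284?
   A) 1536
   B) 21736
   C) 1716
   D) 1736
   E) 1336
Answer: D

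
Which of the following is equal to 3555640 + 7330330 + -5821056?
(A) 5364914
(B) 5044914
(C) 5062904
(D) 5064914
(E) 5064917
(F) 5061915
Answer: D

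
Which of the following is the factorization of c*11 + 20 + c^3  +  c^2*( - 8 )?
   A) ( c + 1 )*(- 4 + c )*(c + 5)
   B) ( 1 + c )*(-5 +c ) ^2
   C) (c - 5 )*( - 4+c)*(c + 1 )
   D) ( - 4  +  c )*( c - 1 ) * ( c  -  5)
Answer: C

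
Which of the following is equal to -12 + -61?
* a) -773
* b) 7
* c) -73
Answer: c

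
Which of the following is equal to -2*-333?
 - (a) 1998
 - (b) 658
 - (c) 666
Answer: c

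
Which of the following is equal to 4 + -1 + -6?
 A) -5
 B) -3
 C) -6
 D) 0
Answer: B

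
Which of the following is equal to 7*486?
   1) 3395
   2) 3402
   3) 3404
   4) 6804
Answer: 2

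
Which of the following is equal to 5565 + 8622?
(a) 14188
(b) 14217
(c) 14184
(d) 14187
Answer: d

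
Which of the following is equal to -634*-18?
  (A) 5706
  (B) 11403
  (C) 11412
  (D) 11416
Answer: C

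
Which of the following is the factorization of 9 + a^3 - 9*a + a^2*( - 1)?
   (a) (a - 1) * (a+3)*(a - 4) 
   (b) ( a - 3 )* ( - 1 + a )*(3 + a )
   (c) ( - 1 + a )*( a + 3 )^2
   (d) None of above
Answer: b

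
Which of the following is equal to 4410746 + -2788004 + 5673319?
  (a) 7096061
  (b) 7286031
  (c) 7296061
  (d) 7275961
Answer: c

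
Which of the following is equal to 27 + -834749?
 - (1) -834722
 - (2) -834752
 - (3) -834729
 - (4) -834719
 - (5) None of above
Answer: 1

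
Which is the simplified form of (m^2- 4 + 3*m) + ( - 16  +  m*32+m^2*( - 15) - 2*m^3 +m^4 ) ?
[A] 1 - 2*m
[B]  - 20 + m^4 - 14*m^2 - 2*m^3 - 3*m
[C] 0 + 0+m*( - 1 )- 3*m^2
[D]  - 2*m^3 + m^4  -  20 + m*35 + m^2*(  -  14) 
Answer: D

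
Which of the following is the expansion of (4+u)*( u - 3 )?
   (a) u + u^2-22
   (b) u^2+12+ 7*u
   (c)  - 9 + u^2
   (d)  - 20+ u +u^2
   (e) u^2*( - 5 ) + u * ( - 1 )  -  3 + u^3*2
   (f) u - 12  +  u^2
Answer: f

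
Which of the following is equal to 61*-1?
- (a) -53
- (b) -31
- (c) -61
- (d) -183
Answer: c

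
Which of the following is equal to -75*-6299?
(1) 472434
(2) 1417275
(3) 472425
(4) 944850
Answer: 3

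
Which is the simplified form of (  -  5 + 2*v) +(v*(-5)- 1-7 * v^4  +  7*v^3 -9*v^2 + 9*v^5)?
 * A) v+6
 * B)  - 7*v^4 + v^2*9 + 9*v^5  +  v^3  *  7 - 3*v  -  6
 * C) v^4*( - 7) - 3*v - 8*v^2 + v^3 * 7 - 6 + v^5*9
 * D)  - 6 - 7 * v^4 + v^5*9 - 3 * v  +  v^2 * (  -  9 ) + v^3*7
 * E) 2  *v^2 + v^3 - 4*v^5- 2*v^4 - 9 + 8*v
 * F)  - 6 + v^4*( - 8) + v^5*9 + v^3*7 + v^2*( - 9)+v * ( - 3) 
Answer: D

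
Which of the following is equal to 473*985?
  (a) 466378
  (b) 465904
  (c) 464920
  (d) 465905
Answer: d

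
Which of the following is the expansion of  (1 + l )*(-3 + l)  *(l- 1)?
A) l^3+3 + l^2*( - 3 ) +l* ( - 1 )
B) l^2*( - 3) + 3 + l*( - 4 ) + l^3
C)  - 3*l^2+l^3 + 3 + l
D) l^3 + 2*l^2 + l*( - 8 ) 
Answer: A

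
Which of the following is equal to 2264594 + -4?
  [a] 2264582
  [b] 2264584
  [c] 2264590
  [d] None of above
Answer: c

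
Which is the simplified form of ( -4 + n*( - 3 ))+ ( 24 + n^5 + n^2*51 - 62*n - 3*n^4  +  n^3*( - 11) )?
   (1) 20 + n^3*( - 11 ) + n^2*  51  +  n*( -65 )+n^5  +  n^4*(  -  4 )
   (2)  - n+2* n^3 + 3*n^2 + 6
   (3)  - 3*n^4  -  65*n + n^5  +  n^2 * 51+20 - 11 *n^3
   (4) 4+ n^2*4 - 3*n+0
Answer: 3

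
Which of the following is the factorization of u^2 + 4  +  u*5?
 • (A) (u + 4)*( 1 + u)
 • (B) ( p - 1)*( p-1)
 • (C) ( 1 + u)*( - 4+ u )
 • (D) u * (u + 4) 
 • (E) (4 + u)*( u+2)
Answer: A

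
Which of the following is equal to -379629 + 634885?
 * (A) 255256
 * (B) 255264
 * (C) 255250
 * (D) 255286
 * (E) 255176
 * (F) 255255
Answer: A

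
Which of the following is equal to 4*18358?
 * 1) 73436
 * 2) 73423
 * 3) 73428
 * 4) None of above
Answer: 4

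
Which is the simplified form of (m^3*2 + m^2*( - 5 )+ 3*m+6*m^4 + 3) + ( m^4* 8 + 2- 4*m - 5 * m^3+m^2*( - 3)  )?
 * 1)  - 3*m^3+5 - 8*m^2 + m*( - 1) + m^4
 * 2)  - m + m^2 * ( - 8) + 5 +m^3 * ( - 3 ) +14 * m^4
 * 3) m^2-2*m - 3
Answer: 2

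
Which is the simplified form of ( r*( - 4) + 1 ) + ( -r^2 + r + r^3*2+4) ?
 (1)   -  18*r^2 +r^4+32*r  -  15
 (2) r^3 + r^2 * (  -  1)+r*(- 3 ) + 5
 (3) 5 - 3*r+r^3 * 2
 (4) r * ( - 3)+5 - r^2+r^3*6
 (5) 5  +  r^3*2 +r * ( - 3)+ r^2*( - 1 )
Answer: 5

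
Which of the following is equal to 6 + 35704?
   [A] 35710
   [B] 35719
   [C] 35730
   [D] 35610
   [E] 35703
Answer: A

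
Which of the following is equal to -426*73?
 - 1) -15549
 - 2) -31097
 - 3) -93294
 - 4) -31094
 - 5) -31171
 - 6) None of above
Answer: 6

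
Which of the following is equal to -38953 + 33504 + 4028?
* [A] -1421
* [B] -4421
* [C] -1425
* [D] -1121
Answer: A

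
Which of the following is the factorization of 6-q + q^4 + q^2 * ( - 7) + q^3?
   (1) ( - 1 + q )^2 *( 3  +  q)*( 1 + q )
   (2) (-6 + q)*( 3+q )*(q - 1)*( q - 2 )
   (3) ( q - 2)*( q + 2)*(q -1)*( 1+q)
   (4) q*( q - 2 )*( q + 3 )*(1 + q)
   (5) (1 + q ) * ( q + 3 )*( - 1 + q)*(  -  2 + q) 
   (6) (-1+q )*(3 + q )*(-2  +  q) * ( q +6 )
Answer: 5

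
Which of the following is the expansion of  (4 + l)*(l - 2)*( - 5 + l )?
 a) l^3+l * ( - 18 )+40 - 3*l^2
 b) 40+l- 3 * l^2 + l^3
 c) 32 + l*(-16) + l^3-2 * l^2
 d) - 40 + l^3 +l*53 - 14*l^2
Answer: a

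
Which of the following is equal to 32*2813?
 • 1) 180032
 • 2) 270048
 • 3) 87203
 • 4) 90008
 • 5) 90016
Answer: 5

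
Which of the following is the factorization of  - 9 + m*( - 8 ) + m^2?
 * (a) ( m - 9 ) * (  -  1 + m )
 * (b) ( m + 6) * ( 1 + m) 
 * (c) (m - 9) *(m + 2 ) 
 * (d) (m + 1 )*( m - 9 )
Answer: d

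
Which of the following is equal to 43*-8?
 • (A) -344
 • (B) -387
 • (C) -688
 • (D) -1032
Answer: A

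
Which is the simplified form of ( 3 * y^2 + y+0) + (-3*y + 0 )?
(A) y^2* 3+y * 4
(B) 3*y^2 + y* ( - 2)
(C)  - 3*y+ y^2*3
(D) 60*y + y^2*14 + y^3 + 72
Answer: B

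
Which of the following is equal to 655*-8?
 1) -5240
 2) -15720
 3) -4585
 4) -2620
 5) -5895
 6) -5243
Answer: 1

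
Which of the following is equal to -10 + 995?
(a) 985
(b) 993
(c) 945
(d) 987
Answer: a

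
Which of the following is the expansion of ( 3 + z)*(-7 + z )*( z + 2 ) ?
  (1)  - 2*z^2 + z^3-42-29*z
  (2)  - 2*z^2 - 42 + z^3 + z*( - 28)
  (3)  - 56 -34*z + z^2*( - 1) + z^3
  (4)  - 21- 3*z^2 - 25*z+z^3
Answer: 1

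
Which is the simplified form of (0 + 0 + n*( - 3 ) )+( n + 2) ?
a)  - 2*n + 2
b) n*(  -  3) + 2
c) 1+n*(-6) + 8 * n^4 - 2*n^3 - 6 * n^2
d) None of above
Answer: a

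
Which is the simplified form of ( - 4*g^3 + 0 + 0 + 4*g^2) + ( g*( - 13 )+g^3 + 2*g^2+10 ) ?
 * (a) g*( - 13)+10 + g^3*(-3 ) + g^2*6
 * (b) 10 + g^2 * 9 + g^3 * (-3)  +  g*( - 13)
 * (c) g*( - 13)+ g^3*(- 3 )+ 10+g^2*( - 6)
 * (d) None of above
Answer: a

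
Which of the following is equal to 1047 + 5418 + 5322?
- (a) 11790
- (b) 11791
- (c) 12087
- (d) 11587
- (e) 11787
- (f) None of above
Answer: e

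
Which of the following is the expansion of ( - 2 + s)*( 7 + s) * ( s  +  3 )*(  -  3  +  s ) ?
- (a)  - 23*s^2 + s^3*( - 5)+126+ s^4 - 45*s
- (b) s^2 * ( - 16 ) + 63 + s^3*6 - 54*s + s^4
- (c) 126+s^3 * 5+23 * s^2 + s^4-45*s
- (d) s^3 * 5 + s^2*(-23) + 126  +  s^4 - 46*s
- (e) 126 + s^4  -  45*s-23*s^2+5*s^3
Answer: e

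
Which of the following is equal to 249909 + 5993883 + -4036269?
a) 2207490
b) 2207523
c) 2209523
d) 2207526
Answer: b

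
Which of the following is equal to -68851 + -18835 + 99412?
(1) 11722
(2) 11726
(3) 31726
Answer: 2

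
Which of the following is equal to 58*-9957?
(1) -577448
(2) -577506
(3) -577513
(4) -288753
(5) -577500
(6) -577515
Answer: 2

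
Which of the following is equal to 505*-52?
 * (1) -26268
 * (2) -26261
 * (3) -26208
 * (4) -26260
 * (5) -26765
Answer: 4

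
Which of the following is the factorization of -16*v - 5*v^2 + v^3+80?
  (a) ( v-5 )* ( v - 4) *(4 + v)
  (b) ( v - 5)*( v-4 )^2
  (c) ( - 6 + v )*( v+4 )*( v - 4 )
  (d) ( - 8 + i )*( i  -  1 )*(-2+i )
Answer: a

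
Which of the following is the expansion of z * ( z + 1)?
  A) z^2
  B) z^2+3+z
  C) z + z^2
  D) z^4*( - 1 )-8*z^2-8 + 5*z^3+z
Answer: C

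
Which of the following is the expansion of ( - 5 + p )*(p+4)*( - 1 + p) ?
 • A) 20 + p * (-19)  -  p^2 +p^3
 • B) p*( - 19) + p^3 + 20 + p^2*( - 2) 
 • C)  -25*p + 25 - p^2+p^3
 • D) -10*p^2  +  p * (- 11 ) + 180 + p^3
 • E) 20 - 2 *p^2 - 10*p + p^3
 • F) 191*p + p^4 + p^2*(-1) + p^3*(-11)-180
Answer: B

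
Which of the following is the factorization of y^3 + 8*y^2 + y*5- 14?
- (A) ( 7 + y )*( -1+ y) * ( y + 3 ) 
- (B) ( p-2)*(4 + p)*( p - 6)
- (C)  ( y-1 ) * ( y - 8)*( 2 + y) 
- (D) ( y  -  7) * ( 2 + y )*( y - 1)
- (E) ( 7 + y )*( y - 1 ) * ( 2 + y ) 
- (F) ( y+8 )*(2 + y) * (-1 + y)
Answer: E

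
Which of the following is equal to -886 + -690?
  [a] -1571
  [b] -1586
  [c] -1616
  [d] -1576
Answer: d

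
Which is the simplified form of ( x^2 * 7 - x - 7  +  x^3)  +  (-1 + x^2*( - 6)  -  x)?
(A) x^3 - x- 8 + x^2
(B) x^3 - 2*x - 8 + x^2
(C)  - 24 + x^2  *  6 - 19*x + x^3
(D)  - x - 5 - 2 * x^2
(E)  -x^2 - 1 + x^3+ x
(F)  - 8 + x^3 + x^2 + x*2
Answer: B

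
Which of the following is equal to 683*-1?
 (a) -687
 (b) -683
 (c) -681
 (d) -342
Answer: b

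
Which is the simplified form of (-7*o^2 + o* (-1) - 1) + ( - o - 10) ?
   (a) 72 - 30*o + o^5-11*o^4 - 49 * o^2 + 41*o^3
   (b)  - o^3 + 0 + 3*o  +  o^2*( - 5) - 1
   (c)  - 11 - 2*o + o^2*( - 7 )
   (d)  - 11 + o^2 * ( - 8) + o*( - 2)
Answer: c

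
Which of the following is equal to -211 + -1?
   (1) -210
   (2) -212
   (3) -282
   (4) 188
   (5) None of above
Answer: 2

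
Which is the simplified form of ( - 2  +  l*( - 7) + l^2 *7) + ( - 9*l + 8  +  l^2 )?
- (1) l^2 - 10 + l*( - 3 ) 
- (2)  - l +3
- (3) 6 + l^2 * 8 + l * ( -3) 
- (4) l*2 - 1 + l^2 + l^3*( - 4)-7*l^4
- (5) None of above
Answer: 5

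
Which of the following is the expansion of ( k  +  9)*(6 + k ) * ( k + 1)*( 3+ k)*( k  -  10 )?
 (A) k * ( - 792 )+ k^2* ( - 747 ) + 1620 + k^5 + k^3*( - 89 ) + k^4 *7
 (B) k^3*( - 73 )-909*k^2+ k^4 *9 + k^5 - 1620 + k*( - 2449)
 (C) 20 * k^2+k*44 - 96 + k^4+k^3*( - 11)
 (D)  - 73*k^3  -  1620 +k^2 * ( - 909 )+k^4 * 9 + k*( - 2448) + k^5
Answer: D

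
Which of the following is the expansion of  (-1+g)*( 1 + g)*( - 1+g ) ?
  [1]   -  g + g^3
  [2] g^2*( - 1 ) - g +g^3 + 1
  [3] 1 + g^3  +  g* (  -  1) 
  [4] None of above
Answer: 2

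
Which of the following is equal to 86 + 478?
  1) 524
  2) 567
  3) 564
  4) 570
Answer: 3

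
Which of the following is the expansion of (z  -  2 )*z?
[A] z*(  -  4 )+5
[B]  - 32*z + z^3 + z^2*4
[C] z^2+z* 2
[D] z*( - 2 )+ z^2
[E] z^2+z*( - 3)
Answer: D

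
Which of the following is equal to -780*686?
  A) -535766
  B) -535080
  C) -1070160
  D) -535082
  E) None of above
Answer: B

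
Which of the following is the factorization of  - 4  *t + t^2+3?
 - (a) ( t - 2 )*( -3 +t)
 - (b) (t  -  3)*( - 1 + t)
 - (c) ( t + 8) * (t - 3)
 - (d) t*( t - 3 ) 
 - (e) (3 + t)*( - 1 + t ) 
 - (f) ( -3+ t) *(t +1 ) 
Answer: b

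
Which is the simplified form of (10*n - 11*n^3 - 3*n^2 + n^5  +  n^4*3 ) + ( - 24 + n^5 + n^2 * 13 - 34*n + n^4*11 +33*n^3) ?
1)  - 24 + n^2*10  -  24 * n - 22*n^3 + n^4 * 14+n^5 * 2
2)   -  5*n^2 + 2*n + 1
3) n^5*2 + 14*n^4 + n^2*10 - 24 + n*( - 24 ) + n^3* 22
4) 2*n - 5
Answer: 3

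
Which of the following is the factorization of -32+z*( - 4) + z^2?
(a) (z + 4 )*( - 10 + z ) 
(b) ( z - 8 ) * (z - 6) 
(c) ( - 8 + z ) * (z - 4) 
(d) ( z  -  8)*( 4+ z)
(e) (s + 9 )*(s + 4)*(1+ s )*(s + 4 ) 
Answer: d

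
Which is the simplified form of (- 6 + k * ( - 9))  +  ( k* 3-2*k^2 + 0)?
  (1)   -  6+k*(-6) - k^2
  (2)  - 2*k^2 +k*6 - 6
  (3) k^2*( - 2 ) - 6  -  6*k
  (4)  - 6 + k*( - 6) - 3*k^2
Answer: 3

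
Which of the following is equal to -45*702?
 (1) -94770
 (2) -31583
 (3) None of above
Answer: 3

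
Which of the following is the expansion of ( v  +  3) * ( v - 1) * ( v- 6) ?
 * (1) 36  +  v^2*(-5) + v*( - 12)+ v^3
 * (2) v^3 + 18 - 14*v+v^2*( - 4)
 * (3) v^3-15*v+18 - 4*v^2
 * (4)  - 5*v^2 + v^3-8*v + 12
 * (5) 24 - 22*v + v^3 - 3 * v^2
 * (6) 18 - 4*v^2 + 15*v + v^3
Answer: 3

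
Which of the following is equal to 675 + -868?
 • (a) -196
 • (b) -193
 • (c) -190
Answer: b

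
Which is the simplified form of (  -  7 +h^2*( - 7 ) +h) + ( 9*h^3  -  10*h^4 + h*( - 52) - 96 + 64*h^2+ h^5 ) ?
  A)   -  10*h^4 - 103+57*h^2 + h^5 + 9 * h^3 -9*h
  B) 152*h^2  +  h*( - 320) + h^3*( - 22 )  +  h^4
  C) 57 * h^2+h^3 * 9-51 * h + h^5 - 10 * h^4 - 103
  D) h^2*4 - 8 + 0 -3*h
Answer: C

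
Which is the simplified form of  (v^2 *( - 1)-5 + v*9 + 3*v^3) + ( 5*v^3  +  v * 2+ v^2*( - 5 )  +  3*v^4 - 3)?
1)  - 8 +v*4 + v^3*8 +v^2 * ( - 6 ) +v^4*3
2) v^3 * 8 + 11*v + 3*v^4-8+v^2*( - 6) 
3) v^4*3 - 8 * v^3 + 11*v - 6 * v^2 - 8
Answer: 2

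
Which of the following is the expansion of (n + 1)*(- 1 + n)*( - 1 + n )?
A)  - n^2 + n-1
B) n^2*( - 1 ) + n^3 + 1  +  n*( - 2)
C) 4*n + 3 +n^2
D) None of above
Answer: D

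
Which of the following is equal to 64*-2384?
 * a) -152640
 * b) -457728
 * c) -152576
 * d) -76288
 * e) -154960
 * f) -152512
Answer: c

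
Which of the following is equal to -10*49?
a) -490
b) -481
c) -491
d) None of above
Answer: a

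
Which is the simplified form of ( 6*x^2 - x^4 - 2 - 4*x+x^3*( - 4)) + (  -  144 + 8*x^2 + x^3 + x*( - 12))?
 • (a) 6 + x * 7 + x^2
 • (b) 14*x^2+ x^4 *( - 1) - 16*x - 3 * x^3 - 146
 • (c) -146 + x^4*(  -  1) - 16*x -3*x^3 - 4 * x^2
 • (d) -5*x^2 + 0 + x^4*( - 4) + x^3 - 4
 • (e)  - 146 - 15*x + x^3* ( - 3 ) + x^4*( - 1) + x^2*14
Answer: b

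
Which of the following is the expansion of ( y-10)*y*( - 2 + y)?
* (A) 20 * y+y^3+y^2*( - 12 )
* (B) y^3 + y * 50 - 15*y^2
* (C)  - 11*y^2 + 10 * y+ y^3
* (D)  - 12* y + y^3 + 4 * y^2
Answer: A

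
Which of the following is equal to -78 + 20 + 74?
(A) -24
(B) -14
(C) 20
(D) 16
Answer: D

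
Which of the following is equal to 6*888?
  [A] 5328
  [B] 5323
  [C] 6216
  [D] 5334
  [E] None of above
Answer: A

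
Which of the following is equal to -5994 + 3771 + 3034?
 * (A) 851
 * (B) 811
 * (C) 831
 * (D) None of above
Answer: B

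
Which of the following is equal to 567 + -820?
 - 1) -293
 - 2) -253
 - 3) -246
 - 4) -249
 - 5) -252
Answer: 2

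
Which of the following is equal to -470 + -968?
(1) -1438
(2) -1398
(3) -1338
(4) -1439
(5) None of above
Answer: 1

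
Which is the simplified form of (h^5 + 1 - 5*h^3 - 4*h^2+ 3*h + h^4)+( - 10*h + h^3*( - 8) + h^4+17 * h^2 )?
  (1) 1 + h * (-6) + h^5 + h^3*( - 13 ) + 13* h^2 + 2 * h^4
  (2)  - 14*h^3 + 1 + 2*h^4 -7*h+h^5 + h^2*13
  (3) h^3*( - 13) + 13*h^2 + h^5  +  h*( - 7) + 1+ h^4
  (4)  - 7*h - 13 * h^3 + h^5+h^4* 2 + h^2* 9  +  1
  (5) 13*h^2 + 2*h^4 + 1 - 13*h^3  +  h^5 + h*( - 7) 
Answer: 5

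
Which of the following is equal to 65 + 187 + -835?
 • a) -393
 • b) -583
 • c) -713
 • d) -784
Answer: b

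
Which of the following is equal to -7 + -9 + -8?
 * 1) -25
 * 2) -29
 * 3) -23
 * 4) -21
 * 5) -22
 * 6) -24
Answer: 6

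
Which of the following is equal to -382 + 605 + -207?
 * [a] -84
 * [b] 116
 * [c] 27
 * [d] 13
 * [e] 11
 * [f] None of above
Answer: f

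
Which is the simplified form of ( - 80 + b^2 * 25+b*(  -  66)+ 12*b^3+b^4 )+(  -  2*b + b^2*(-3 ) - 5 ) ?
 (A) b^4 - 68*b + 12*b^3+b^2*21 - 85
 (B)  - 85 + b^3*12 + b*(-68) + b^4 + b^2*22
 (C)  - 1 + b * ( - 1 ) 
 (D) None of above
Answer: B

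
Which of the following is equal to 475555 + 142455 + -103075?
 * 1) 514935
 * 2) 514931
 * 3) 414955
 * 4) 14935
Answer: 1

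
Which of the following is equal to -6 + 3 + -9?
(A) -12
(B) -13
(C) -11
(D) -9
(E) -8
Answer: A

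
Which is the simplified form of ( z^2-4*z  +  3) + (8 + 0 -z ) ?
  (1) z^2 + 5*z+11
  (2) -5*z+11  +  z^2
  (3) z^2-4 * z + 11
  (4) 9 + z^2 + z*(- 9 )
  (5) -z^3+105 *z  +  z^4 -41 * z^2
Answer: 2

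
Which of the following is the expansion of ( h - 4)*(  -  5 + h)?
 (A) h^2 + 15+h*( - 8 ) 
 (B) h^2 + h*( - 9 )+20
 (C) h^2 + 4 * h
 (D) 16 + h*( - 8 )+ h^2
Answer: B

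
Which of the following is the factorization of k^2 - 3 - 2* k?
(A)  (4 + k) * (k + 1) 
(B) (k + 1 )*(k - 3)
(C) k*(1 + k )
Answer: B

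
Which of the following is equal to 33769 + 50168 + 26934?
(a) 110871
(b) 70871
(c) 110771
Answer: a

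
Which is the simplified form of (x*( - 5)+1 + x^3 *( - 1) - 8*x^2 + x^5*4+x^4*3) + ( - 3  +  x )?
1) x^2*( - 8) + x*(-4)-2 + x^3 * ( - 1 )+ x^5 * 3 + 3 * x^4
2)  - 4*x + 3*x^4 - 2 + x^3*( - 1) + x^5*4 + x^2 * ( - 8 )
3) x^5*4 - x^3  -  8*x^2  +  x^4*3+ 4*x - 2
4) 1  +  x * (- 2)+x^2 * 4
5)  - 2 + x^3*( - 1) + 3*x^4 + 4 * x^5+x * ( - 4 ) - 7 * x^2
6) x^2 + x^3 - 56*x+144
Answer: 2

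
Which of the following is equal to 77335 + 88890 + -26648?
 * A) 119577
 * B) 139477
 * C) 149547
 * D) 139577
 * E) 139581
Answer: D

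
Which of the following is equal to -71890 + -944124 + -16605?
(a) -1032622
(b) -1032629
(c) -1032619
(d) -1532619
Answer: c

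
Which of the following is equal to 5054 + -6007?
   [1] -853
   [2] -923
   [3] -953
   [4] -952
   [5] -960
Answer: 3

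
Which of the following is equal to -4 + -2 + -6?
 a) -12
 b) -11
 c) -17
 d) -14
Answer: a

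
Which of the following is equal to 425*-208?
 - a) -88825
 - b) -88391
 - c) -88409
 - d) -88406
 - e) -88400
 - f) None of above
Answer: e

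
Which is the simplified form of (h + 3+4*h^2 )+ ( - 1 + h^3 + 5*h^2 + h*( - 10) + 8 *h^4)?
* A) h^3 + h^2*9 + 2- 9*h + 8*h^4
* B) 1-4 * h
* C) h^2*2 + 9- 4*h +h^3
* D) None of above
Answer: A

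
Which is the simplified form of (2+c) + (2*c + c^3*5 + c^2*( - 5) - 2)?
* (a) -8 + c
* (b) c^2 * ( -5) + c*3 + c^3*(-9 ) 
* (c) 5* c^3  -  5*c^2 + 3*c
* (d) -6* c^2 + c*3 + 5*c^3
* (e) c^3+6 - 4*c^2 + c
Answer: c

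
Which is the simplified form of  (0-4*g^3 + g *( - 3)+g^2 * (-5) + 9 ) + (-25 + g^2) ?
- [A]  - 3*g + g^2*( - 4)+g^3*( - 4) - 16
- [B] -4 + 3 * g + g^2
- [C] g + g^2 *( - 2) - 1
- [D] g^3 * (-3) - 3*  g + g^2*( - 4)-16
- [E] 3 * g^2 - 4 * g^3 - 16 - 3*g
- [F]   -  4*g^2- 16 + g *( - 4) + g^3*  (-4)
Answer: A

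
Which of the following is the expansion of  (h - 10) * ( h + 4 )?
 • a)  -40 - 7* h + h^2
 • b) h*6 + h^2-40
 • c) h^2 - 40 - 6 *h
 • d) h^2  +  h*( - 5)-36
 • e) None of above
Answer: c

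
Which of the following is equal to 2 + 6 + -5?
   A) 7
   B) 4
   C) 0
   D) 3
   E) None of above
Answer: D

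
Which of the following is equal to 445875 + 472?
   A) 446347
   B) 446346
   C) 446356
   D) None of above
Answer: A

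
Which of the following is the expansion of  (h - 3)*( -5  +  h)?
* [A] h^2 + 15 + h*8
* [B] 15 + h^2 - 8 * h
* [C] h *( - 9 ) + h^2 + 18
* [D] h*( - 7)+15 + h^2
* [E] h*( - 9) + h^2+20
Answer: B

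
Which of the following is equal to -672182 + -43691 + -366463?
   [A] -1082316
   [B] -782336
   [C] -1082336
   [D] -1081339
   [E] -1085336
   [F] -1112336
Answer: C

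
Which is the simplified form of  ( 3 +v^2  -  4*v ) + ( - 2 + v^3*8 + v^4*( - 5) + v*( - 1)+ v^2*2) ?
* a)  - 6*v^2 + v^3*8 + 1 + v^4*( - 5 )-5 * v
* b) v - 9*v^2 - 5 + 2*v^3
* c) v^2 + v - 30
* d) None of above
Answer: d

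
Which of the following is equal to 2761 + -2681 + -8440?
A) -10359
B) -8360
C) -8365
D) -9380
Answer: B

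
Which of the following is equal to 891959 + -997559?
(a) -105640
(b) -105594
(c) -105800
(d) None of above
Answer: d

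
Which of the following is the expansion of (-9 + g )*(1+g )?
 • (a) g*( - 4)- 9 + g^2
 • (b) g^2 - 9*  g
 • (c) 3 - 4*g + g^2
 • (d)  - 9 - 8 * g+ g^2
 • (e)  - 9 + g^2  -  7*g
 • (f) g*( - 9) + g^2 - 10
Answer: d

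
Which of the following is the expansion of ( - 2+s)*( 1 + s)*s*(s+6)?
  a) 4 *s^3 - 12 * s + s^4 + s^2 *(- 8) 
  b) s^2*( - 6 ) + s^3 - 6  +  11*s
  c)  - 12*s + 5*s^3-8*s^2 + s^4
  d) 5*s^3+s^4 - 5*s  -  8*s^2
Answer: c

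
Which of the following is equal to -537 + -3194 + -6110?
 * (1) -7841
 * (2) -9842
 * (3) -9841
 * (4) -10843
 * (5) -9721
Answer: 3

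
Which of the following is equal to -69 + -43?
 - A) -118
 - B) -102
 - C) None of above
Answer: C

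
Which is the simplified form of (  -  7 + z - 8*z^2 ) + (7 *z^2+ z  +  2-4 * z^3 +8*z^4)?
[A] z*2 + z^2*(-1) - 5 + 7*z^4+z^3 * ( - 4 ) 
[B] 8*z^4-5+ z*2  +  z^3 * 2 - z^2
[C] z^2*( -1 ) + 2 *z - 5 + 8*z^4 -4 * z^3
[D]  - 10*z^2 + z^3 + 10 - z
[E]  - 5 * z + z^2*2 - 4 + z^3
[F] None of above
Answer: C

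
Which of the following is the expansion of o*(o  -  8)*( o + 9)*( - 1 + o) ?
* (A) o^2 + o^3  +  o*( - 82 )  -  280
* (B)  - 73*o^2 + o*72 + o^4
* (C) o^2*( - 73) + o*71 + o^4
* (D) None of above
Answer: B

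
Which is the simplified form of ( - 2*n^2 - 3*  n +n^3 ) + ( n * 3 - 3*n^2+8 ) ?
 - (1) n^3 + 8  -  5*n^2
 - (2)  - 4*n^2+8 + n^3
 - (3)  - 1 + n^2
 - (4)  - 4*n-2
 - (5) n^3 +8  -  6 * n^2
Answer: 1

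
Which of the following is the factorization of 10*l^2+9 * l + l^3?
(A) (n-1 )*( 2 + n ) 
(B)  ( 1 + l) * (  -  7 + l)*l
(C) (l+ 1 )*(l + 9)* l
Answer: C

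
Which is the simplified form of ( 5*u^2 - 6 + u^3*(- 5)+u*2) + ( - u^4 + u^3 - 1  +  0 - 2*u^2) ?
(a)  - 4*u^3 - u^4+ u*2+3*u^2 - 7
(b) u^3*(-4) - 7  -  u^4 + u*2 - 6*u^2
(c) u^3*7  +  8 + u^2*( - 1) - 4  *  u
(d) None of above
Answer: a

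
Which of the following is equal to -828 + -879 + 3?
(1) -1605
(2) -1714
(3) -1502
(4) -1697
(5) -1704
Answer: 5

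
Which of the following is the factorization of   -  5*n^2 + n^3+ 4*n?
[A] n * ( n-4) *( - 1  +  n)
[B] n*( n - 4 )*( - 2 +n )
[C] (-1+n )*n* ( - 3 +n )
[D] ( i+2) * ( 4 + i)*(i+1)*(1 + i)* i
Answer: A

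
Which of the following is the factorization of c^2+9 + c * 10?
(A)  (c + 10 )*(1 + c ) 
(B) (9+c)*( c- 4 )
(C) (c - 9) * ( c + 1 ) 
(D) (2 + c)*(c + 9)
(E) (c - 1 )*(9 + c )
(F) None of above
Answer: F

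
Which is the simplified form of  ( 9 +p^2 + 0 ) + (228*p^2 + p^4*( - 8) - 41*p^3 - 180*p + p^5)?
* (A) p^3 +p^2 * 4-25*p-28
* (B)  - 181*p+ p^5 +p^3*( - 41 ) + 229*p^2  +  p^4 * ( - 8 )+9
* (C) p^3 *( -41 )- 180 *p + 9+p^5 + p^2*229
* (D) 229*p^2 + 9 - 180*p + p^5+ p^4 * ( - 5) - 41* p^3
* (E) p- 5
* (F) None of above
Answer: F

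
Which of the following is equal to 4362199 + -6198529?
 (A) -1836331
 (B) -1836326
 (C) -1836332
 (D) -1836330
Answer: D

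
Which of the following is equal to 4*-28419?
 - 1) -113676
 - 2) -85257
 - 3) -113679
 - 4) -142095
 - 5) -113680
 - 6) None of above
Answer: 1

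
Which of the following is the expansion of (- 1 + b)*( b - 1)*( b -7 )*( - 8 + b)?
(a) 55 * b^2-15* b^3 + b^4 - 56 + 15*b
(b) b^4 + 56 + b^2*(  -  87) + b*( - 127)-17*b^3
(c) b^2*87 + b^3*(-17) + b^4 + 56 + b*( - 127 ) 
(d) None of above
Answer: c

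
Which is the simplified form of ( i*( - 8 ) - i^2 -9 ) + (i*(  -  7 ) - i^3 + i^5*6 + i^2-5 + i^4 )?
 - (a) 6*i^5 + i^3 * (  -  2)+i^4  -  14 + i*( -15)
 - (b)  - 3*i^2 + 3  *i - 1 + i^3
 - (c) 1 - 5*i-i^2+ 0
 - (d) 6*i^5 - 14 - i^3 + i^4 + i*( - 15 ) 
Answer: d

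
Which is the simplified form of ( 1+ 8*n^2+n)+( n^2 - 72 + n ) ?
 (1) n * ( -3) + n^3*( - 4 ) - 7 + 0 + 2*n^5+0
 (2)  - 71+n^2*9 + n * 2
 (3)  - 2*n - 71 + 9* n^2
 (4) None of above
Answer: 2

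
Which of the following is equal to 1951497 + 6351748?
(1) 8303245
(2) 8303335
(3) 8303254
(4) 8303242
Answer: 1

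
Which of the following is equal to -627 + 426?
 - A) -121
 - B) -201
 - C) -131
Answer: B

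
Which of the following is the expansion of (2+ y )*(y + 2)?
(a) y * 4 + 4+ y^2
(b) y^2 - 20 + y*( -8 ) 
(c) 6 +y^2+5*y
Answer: a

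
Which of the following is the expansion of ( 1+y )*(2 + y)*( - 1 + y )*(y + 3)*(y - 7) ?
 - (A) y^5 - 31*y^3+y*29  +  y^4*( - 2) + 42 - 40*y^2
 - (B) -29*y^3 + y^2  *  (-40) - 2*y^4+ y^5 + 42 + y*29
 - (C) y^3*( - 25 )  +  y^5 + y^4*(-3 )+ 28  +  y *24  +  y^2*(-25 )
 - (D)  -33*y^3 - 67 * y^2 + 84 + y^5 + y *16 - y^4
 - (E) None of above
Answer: E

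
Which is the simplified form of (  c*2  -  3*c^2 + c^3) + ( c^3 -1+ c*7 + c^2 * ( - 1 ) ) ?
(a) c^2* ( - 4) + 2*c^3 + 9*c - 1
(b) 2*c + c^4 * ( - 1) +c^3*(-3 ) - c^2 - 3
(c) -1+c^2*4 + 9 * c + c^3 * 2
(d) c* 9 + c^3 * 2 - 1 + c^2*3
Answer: a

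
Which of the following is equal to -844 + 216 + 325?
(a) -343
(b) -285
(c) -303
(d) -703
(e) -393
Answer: c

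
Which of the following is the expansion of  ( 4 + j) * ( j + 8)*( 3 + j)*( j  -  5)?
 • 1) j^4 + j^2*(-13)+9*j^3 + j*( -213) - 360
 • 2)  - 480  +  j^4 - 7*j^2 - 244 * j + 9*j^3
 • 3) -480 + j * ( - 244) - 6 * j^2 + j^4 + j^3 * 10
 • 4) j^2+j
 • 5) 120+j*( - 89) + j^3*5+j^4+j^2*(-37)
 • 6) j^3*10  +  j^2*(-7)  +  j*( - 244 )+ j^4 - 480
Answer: 6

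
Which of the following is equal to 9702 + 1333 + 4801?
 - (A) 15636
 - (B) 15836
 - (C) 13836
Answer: B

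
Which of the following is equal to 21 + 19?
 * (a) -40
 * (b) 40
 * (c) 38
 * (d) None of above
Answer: b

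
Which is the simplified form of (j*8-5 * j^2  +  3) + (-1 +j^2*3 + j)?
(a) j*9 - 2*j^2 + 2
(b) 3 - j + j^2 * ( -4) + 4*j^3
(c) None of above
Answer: a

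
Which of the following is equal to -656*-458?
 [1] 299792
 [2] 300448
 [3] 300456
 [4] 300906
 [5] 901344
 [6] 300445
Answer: 2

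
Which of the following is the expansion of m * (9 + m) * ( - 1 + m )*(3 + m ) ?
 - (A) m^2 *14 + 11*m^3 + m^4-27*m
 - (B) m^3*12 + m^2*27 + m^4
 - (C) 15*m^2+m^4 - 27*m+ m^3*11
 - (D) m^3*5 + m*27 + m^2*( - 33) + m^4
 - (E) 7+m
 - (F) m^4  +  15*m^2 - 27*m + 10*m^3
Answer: C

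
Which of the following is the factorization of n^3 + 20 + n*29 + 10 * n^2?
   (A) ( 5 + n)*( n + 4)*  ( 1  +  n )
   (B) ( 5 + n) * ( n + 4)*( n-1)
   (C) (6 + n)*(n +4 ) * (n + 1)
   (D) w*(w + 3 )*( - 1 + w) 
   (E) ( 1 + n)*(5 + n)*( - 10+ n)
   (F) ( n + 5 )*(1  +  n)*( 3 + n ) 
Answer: A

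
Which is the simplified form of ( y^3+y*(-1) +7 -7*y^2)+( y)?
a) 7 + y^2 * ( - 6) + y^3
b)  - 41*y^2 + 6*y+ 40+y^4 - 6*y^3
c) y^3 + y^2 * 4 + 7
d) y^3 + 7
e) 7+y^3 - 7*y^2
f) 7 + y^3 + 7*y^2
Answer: e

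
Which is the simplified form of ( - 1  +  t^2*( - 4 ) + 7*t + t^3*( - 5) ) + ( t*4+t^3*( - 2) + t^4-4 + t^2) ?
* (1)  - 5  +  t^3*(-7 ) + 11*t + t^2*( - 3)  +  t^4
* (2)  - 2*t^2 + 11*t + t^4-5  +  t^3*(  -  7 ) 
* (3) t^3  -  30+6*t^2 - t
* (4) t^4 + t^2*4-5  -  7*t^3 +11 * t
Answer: 1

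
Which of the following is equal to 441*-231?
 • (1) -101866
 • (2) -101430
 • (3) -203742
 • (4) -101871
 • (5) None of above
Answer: 4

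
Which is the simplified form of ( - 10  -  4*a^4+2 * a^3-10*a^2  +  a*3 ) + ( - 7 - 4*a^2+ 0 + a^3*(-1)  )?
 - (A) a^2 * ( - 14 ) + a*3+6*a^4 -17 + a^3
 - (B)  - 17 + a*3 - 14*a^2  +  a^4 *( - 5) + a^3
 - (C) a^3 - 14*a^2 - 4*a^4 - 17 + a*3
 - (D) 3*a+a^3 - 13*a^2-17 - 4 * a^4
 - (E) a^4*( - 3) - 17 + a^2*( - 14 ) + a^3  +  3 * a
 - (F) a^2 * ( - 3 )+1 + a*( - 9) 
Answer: C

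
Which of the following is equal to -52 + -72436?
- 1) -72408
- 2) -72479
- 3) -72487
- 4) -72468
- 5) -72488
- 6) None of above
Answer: 5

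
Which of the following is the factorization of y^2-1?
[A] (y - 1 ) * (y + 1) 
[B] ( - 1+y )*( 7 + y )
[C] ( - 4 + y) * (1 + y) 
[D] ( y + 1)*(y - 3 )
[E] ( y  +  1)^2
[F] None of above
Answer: A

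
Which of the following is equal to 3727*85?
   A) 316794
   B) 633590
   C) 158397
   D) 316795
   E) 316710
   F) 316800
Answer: D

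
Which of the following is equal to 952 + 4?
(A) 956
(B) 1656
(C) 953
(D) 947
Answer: A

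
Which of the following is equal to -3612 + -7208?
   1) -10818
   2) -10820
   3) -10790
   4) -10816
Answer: 2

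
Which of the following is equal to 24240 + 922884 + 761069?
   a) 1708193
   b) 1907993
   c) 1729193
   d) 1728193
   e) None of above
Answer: a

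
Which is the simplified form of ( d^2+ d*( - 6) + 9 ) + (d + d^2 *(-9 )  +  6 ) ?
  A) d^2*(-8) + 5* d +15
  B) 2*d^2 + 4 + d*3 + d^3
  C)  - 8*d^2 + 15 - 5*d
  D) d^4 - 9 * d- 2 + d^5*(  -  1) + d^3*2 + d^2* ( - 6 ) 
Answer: C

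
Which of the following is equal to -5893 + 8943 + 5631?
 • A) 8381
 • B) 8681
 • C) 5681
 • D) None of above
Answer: B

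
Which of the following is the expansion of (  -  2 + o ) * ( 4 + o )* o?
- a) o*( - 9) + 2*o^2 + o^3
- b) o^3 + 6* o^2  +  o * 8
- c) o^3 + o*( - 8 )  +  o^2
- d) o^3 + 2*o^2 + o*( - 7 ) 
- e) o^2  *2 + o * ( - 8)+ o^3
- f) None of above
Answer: e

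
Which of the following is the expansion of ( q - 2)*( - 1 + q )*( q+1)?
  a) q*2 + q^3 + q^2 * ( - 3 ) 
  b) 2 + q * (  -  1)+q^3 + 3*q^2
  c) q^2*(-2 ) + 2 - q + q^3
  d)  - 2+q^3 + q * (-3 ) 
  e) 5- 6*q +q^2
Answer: c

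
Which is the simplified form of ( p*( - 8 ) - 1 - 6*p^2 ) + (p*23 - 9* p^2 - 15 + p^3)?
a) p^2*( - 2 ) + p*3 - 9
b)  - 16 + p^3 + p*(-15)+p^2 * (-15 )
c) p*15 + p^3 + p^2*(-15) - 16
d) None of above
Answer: c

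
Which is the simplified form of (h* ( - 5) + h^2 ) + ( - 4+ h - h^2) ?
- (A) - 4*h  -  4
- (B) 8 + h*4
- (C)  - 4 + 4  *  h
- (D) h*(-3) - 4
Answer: A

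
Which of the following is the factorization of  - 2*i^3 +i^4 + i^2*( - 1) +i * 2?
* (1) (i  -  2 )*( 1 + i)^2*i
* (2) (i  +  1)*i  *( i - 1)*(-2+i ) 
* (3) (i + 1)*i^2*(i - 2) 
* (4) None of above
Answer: 2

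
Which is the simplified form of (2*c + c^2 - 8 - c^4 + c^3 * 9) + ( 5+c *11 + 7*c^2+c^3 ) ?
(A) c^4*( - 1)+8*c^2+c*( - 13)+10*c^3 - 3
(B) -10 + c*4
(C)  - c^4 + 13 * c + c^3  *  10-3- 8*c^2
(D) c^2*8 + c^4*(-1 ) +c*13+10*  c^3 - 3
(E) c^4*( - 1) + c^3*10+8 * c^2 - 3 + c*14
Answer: D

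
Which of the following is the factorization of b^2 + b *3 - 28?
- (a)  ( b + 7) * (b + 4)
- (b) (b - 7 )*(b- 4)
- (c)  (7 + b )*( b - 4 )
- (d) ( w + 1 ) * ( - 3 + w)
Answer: c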